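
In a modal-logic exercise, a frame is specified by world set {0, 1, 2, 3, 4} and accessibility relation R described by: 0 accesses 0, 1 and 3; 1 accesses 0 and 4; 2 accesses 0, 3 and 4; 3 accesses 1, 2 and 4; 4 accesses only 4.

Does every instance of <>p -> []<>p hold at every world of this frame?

The schema 5 characterises exactly the Euclidean frames.
Euclidean: no — 0 R 1 and 0 R 3, but not 1 R 3.

No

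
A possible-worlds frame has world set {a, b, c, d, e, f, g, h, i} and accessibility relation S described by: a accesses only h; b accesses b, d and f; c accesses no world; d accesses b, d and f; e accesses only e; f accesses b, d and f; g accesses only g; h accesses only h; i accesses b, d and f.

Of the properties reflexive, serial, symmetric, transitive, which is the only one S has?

Reflexive: no — a is not related to itself.
Serial: no — c has no S-successor.
Symmetric: no — a S h but not h S a.
Transitive: yes — every two-step S-path is closed by a direct edge.
Only transitive holds.

transitive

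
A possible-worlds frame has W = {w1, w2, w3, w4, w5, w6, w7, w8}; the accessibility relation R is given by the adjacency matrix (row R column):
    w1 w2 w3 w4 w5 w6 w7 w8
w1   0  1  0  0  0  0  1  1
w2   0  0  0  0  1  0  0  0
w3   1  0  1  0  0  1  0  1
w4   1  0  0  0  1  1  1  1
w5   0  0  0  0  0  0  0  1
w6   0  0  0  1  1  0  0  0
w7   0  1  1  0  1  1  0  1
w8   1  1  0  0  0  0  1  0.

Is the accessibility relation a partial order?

No

Reflexive: no — w1 is not related to itself.
Transitive: no — w1 R w2 and w2 R w5, but not w1 R w5.
Antisymmetric: no — w1 R w8 and w8 R w1 with w1 ≠ w8.
So R is not a partial order.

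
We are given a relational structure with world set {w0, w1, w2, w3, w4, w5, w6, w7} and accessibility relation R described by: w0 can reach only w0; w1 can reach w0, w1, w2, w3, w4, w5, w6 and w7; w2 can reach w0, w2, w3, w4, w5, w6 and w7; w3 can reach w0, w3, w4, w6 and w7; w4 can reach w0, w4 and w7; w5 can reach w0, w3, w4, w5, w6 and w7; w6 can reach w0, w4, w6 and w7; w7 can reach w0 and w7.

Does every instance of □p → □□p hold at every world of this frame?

Yes

By correspondence theory, 4 is valid on a frame iff R is transitive.
Transitive: yes — every two-step R-path is closed by a direct edge.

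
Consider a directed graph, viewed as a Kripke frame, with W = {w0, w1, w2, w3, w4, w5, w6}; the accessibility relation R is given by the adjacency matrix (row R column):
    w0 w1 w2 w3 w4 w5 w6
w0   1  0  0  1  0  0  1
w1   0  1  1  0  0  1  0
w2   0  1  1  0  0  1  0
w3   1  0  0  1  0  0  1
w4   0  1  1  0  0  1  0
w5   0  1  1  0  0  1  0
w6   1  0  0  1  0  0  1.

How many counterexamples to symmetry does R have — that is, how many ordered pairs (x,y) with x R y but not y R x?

Enumerating: (w4,w1), (w4,w2), (w4,w5).

3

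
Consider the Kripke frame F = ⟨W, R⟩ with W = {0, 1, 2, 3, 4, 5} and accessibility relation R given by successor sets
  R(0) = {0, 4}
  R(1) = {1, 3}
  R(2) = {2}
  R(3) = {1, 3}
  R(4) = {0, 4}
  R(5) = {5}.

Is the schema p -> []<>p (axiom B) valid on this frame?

The schema B characterises exactly the symmetric frames.
Symmetric: yes — every pair in R has its reverse in R.

Yes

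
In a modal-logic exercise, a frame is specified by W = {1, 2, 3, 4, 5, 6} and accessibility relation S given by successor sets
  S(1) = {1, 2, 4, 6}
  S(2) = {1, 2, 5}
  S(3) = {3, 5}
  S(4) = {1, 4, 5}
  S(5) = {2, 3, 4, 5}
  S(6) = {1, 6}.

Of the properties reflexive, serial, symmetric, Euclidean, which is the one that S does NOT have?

Reflexive: yes — every world is S-related to itself.
Serial: yes — every world has a successor (e.g. 1 S 1).
Symmetric: yes — every pair in S has its reverse in S.
Euclidean: no — 1 S 2 and 1 S 4, but not 2 S 4.
Only Euclidean fails.

Euclidean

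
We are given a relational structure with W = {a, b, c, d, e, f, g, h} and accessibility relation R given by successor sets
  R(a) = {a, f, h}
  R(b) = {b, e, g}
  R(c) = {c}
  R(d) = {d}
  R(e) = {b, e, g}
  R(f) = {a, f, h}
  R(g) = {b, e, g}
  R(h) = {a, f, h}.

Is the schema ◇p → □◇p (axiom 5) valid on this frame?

Yes

Axiom 5 corresponds to the accessibility relation being Euclidean.
Euclidean: yes — any two successors of a common world are R-related.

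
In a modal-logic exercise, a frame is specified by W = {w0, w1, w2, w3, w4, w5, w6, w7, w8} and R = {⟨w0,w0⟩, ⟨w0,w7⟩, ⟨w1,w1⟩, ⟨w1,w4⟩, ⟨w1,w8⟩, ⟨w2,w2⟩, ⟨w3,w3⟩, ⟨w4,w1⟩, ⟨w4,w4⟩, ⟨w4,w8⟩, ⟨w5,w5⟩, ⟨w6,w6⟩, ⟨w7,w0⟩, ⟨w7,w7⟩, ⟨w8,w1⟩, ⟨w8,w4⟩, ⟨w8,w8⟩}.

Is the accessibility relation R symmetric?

Symmetric: yes — every pair in R has its reverse in R.

Yes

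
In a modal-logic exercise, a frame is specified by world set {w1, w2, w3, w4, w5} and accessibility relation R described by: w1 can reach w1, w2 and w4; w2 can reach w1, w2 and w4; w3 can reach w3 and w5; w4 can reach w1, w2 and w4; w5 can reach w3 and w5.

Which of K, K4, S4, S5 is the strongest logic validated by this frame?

Transitive (axiom 4): yes — every two-step R-path is closed by a direct edge.
Reflexive (axiom T): yes — every world is R-related to itself.
Euclidean (axiom 5): yes — any two successors of a common world are R-related.
So F validates K, K4, S4, S5. The strongest is S5.

S5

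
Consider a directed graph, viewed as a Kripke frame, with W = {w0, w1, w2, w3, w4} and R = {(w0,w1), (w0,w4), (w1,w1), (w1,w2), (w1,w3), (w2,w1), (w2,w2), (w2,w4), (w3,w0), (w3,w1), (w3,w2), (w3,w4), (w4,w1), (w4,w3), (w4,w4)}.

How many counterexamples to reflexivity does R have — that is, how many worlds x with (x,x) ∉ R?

Enumerating: w0, w3.

2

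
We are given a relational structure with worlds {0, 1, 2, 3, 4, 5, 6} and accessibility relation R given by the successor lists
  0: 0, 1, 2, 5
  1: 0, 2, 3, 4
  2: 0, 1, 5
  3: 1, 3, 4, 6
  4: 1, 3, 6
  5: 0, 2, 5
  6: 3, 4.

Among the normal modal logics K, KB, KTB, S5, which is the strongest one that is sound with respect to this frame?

KB

Symmetric (axiom B): yes — every pair in R has its reverse in R.
Reflexive (axiom T): no — 1 is not related to itself.
Euclidean (axiom 5): no — 0 R 1 and 0 R 5, but not 1 R 5.
So F validates K, KB; KTB would additionally require R to be reflexive. The strongest is KB.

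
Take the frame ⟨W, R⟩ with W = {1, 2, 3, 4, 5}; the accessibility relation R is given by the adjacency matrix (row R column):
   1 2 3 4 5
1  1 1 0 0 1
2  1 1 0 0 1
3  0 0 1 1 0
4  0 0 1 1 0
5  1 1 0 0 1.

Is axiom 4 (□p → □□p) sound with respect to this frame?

Yes

The schema 4 characterises exactly the transitive frames.
Transitive: yes — every two-step R-path is closed by a direct edge.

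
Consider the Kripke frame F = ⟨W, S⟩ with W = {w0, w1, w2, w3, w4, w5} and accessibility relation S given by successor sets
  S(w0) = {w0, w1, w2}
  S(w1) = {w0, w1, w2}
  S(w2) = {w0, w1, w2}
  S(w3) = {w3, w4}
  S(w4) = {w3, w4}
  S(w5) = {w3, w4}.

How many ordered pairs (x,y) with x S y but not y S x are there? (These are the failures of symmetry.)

Enumerating: (w5,w3), (w5,w4).

2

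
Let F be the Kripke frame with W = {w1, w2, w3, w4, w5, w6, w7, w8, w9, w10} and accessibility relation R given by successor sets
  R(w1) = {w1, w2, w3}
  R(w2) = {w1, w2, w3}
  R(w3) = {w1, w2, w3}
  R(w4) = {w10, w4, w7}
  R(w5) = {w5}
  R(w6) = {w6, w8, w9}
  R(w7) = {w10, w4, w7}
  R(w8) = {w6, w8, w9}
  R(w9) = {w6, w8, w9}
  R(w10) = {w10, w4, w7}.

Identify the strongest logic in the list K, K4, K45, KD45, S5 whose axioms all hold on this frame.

Transitive (axiom 4): yes — every two-step R-path is closed by a direct edge.
Euclidean (axiom 5): yes — any two successors of a common world are R-related.
Serial (axiom D): yes — every world has a successor (e.g. w1 R w1).
Reflexive (axiom T): yes — every world is R-related to itself.
So F validates K, K4, K45, KD45, S5. The strongest is S5.

S5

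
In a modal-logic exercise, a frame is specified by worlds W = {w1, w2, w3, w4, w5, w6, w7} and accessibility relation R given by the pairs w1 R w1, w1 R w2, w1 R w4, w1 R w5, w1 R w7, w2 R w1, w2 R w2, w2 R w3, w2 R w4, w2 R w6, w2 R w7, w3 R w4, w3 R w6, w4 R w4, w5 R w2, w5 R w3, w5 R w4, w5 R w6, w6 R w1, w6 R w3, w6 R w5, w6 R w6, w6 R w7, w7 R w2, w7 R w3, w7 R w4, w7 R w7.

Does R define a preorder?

No

Reflexive: no — w3 is not related to itself.
Transitive: no — w1 R w2 and w2 R w3, but not w1 R w3.
So R is not a preorder.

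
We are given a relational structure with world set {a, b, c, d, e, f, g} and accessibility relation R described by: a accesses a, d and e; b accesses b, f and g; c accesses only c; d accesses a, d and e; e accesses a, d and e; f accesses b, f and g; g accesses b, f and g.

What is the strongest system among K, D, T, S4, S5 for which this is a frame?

S5

Serial (axiom D): yes — every world has a successor (e.g. a R a).
Reflexive (axiom T): yes — every world is R-related to itself.
Transitive (axiom 4): yes — every two-step R-path is closed by a direct edge.
Euclidean (axiom 5): yes — any two successors of a common world are R-related.
So F validates K, D, T, S4, S5. The strongest is S5.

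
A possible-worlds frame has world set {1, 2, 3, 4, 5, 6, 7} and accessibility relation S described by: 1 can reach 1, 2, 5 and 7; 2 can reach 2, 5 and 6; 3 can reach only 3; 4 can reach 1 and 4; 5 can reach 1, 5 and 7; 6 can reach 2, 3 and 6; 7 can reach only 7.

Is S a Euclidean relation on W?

No

Euclidean: no — 1 S 2 and 1 S 7, but not 2 S 7.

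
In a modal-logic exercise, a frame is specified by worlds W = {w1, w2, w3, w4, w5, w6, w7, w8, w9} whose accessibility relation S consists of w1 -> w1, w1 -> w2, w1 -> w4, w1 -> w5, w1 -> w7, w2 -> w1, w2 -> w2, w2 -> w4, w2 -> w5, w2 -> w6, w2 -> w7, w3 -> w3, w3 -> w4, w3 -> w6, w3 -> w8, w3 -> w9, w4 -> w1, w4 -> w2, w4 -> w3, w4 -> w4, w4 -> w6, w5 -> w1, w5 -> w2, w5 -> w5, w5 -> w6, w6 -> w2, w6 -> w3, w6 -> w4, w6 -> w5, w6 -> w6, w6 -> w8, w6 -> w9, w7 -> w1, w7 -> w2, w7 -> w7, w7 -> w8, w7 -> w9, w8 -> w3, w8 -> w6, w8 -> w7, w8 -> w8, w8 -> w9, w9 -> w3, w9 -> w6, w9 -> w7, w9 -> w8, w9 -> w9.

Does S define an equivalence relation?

No

Reflexive: yes — every world is S-related to itself.
Symmetric: yes — every pair in S has its reverse in S.
Transitive: no — w1 S w2 and w2 S w6, but not w1 S w6.
So S is not an equivalence relation.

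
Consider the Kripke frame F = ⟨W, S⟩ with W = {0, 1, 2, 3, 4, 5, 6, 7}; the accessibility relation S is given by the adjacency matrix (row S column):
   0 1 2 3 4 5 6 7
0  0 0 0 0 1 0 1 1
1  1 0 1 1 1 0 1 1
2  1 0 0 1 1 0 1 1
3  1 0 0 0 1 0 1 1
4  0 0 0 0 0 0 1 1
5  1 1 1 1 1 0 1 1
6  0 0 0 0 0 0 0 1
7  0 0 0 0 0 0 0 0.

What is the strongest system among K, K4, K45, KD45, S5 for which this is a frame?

K4

Transitive (axiom 4): yes — every two-step S-path is closed by a direct edge.
Euclidean (axiom 5): no — 0 S 6 and 0 S 4, but not 6 S 4.
Serial (axiom D): no — 7 has no S-successor.
Reflexive (axiom T): no — 0 is not related to itself.
So F validates K, K4; K45 would additionally require S to be Euclidean. The strongest is K4.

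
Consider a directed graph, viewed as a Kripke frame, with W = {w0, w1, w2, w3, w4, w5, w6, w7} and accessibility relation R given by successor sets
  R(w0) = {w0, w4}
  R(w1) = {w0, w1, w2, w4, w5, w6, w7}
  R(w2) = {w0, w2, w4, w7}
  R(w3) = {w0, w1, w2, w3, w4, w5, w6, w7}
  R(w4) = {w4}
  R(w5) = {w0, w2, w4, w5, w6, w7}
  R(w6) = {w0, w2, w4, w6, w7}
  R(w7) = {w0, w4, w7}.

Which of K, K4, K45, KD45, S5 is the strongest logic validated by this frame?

K4

Transitive (axiom 4): yes — every two-step R-path is closed by a direct edge.
Euclidean (axiom 5): no — w1 R w0 and w1 R w2, but not w0 R w2.
Serial (axiom D): yes — every world has a successor (e.g. w0 R w0).
Reflexive (axiom T): yes — every world is R-related to itself.
So F validates K, K4; K45 would additionally require R to be Euclidean. The strongest is K4.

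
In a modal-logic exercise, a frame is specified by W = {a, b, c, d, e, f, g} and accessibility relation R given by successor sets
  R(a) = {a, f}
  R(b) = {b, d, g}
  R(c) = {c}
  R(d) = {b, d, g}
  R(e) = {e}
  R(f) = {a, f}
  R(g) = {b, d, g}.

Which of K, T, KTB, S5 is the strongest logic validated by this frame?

S5

Reflexive (axiom T): yes — every world is R-related to itself.
Symmetric (axiom B): yes — every pair in R has its reverse in R.
Euclidean (axiom 5): yes — any two successors of a common world are R-related.
So F validates K, T, KTB, S5. The strongest is S5.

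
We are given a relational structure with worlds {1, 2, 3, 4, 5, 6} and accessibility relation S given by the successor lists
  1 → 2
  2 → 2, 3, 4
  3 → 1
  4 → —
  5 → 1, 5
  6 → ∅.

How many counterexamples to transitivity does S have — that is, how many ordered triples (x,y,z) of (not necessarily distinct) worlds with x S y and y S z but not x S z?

5

Enumerating: (1,2,3), (1,2,4), (2,3,1), (3,1,2), (5,1,2).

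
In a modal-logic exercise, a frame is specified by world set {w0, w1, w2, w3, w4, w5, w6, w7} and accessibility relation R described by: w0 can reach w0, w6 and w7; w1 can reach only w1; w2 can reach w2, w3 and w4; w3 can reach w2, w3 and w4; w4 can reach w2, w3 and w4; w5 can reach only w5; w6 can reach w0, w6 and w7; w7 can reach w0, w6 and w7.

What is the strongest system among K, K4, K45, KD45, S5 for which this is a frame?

S5

Transitive (axiom 4): yes — every two-step R-path is closed by a direct edge.
Euclidean (axiom 5): yes — any two successors of a common world are R-related.
Serial (axiom D): yes — every world has a successor (e.g. w0 R w0).
Reflexive (axiom T): yes — every world is R-related to itself.
So F validates K, K4, K45, KD45, S5. The strongest is S5.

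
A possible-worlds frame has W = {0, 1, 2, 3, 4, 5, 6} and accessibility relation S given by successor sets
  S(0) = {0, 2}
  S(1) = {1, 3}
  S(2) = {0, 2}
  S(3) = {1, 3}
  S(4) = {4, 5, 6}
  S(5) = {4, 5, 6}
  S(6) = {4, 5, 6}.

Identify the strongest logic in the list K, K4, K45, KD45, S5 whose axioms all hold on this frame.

Transitive (axiom 4): yes — every two-step S-path is closed by a direct edge.
Euclidean (axiom 5): yes — any two successors of a common world are S-related.
Serial (axiom D): yes — every world has a successor (e.g. 0 S 0).
Reflexive (axiom T): yes — every world is S-related to itself.
So F validates K, K4, K45, KD45, S5. The strongest is S5.

S5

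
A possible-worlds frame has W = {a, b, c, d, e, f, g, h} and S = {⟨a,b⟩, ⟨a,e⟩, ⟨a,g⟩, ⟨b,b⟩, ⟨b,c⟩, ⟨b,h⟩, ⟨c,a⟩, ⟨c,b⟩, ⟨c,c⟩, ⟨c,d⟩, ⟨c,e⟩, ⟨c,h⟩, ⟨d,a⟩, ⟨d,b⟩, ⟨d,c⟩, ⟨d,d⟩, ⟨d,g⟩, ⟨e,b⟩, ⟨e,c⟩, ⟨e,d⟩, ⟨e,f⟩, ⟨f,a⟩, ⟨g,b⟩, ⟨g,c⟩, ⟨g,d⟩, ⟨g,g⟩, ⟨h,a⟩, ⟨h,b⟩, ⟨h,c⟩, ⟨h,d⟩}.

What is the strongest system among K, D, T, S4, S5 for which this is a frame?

Serial (axiom D): yes — every world has a successor (e.g. a S b).
Reflexive (axiom T): no — a is not related to itself.
Transitive (axiom 4): no — a S b and b S c, but not a S c.
Euclidean (axiom 5): no — a S b and a S e, but not b S e.
So F validates K, D; T would additionally require S to be reflexive. The strongest is D.

D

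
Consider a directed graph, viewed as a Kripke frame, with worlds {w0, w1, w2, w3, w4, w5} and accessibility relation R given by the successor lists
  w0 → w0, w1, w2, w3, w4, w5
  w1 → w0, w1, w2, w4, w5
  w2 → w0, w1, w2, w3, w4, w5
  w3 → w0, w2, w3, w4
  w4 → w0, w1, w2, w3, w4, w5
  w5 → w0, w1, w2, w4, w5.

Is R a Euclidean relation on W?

Euclidean: no — w0 R w1 and w0 R w3, but not w1 R w3.

No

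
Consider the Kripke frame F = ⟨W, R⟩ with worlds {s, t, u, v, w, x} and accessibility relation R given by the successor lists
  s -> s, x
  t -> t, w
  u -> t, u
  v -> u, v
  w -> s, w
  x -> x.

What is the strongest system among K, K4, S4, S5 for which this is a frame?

K

Transitive (axiom 4): no — t R w and w R s, but not t R s.
Reflexive (axiom T): yes — every world is R-related to itself.
Euclidean (axiom 5): no — s R x and s R s, but not x R s.
So F validates K; K4 would additionally require R to be transitive. The strongest is K.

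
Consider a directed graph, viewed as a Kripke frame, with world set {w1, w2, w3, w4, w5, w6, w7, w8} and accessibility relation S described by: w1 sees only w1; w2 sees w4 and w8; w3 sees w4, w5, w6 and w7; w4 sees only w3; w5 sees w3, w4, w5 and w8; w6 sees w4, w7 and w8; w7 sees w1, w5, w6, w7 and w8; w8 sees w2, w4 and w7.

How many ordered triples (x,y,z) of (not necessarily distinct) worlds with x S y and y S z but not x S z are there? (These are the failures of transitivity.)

33

Enumerating: (w2,w4,w3), (w2,w8,w2), (w2,w8,w7), (w3,w4,w3), (w3,w5,w3), (w3,w5,w8), (w3,w6,w8), (w3,w7,w1), (w3,w7,w8), (w4,w3,w4), (w4,w3,w5), (w4,w3,w6), … and 21 more.
Total: 33.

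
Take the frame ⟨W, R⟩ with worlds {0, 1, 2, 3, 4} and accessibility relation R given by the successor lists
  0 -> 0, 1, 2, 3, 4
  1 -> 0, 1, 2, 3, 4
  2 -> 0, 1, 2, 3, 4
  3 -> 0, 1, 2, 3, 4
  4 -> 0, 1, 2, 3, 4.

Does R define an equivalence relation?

Yes

Reflexive: yes — every world is R-related to itself.
Symmetric: yes — every pair in R has its reverse in R.
Transitive: yes — every two-step R-path is closed by a direct edge.
So R is an equivalence relation.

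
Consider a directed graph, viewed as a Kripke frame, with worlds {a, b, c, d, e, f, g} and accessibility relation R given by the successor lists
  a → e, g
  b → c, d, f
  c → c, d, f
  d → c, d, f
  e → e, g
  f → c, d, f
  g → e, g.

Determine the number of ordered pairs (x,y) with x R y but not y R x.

Enumerating: (a,e), (a,g), (b,c), (b,d), (b,f).

5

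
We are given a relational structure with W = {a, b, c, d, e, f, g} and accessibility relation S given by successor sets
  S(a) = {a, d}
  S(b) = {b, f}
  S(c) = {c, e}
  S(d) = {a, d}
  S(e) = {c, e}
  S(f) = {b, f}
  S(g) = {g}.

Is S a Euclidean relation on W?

Yes

Euclidean: yes — any two successors of a common world are S-related.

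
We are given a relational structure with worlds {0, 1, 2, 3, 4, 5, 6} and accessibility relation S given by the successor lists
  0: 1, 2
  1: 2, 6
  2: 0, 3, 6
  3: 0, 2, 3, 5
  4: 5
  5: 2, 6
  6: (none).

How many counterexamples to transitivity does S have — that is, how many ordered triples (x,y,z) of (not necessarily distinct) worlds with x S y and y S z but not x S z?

Enumerating: (0,1,6), (0,2,0), (0,2,3), (0,2,6), (1,2,0), (1,2,3), (2,0,1), (2,0,2), (2,3,2), (2,3,5), (3,0,1), (3,2,6), (3,5,6), (4,5,2), (4,5,6), (5,2,0), (5,2,3).

17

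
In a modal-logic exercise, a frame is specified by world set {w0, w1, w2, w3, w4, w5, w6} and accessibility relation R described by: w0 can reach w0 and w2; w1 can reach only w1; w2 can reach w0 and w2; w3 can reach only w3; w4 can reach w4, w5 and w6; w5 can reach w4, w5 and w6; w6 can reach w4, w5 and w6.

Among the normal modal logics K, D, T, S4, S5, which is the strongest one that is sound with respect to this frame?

S5

Serial (axiom D): yes — every world has a successor (e.g. w0 R w0).
Reflexive (axiom T): yes — every world is R-related to itself.
Transitive (axiom 4): yes — every two-step R-path is closed by a direct edge.
Euclidean (axiom 5): yes — any two successors of a common world are R-related.
So F validates K, D, T, S4, S5. The strongest is S5.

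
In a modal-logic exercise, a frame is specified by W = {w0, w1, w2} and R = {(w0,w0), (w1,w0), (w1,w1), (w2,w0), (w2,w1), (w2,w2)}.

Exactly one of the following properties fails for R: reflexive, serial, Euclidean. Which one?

Reflexive: yes — every world is R-related to itself.
Serial: yes — every world has a successor (e.g. w0 R w0).
Euclidean: no — w2 R w0 and w2 R w1, but not w0 R w1.
Only Euclidean fails.

Euclidean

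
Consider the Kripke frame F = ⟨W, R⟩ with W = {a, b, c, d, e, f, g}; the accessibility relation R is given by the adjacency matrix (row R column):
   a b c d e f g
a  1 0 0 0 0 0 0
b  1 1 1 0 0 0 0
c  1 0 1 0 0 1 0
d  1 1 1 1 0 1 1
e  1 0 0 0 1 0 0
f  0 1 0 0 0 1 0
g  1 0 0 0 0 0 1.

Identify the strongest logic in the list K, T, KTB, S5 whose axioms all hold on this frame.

T

Reflexive (axiom T): yes — every world is R-related to itself.
Symmetric (axiom B): no — b R a but not a R b.
Euclidean (axiom 5): no — b R a and b R c, but not a R c.
So F validates K, T; KTB would additionally require R to be symmetric. The strongest is T.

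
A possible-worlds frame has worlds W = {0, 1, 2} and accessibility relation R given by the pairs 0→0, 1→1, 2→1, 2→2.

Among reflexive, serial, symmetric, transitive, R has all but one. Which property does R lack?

symmetric

Reflexive: yes — every world is R-related to itself.
Serial: yes — every world has a successor (e.g. 0 R 0).
Symmetric: no — 2 R 1 but not 1 R 2.
Transitive: yes — every two-step R-path is closed by a direct edge.
Only symmetric fails.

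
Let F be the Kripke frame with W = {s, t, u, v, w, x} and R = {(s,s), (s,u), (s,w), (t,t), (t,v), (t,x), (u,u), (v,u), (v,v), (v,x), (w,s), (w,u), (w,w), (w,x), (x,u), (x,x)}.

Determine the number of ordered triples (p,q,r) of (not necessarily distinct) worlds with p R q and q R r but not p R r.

3

Enumerating: (s,w,x), (t,v,u), (t,x,u).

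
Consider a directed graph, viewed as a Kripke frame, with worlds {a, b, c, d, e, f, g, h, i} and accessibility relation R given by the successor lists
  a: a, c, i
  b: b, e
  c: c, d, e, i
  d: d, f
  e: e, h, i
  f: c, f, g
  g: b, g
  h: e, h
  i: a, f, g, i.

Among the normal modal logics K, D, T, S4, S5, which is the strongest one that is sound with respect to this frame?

T

Serial (axiom D): yes — every world has a successor (e.g. a R a).
Reflexive (axiom T): yes — every world is R-related to itself.
Transitive (axiom 4): no — a R c and c R d, but not a R d.
Euclidean (axiom 5): no — a R i and a R c, but not i R c.
So F validates K, D, T; S4 would additionally require R to be transitive. The strongest is T.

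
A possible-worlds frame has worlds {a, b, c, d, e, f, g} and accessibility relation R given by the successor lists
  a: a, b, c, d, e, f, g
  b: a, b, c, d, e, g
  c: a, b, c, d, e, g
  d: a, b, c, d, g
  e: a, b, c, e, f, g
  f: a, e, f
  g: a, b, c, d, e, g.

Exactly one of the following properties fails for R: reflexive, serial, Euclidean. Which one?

Reflexive: yes — every world is R-related to itself.
Serial: yes — every world has a successor (e.g. a R a).
Euclidean: no — a R b and a R f, but not b R f.
Only Euclidean fails.

Euclidean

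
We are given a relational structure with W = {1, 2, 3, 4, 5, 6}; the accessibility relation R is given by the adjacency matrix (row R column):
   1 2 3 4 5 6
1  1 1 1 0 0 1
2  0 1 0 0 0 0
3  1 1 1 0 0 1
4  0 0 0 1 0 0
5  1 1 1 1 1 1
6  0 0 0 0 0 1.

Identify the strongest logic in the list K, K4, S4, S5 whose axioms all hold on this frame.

Transitive (axiom 4): yes — every two-step R-path is closed by a direct edge.
Reflexive (axiom T): yes — every world is R-related to itself.
Euclidean (axiom 5): no — 1 R 2 and 1 R 3, but not 2 R 3.
So F validates K, K4, S4; S5 would additionally require R to be Euclidean. The strongest is S4.

S4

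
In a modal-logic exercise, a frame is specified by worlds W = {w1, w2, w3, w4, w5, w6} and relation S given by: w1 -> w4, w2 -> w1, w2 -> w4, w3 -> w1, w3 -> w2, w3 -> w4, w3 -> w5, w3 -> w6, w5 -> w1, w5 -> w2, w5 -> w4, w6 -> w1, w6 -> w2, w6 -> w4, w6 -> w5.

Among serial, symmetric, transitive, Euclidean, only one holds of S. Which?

Serial: no — w4 has no S-successor.
Symmetric: no — w1 S w4 but not w4 S w1.
Transitive: yes — every two-step S-path is closed by a direct edge.
Euclidean: no — w2 S w4 and w2 S w1, but not w4 S w1.
Only transitive holds.

transitive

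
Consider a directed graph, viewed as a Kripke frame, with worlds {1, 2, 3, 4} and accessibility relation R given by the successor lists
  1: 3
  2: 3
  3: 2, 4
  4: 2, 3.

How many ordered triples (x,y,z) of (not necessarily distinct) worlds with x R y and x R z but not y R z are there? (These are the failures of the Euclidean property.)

Enumerating: (1,3,3), (2,3,3), (3,2,2), (3,2,4), (3,4,4), (4,2,2), (4,3,3).

7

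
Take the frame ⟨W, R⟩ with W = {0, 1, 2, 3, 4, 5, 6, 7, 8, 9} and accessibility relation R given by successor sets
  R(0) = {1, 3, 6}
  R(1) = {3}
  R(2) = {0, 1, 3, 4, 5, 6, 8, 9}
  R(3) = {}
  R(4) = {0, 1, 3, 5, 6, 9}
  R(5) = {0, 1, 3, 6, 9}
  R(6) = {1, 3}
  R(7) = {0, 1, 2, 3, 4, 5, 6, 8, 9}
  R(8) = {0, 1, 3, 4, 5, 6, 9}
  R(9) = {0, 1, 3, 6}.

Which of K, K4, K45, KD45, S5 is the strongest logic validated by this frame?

K4

Transitive (axiom 4): yes — every two-step R-path is closed by a direct edge.
Euclidean (axiom 5): no — 0 R 1 and 0 R 6, but not 1 R 6.
Serial (axiom D): no — 3 has no R-successor.
Reflexive (axiom T): no — 0 is not related to itself.
So F validates K, K4; K45 would additionally require R to be Euclidean. The strongest is K4.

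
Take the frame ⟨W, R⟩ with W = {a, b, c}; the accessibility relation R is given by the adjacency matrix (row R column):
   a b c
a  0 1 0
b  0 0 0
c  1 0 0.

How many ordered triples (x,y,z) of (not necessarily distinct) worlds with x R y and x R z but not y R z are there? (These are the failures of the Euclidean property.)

2

Enumerating: (a,b,b), (c,a,a).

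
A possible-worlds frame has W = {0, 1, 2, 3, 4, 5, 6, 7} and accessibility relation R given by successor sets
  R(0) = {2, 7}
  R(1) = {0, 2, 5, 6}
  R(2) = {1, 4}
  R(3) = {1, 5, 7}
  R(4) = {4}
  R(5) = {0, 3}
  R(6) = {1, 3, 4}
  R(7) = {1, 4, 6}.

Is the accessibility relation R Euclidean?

No

Euclidean: no — 0 R 2 and 0 R 7, but not 2 R 7.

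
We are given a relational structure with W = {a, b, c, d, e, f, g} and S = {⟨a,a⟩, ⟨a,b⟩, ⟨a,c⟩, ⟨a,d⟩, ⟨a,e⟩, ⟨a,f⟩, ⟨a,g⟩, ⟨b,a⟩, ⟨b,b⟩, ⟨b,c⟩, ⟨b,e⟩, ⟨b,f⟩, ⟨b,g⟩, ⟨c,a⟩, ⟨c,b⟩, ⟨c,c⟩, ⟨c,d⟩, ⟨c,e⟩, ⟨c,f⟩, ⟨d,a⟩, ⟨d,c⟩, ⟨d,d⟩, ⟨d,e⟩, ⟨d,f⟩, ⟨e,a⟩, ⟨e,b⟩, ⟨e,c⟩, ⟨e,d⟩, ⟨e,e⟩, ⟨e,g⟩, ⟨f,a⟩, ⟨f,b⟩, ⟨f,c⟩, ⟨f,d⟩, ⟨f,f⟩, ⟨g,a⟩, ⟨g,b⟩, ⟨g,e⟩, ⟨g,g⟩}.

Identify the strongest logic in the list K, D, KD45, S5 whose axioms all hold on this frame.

D

Serial (axiom D): yes — every world has a successor (e.g. a S a).
Euclidean (axiom 5): no — a S b and a S d, but not b S d.
Transitive (axiom 4): no — b S a and a S d, but not b S d.
Reflexive (axiom T): yes — every world is S-related to itself.
So F validates K, D; KD45 would additionally require S to be Euclidean and transitive. The strongest is D.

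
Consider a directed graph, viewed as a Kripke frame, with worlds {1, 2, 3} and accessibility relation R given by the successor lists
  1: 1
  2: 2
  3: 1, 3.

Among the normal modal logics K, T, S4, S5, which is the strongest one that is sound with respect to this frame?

Reflexive (axiom T): yes — every world is R-related to itself.
Transitive (axiom 4): yes — every two-step R-path is closed by a direct edge.
Euclidean (axiom 5): no — 3 R 1 and 3 R 3, but not 1 R 3.
So F validates K, T, S4; S5 would additionally require R to be Euclidean. The strongest is S4.

S4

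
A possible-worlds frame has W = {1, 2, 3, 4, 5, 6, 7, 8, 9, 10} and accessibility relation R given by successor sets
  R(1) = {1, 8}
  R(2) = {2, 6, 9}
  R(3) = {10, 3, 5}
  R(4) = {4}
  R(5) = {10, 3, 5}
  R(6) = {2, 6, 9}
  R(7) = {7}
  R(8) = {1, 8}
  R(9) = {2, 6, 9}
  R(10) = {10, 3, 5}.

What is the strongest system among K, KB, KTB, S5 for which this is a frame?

S5

Symmetric (axiom B): yes — every pair in R has its reverse in R.
Reflexive (axiom T): yes — every world is R-related to itself.
Euclidean (axiom 5): yes — any two successors of a common world are R-related.
So F validates K, KB, KTB, S5. The strongest is S5.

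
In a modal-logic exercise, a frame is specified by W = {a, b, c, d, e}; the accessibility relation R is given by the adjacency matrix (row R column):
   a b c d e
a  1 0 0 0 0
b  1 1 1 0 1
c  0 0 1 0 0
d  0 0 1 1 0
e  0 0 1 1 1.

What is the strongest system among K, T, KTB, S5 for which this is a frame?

Reflexive (axiom T): yes — every world is R-related to itself.
Symmetric (axiom B): no — b R a but not a R b.
Euclidean (axiom 5): no — b R a and b R c, but not a R c.
So F validates K, T; KTB would additionally require R to be symmetric. The strongest is T.

T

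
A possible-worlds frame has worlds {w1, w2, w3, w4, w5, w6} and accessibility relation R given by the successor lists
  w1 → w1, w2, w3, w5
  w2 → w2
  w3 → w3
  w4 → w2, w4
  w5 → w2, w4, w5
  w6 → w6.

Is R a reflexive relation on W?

Reflexive: yes — every world is R-related to itself.

Yes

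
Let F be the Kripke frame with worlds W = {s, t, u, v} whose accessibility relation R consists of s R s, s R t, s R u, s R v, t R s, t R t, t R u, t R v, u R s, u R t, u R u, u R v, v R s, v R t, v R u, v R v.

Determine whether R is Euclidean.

Euclidean: yes — any two successors of a common world are R-related.

Yes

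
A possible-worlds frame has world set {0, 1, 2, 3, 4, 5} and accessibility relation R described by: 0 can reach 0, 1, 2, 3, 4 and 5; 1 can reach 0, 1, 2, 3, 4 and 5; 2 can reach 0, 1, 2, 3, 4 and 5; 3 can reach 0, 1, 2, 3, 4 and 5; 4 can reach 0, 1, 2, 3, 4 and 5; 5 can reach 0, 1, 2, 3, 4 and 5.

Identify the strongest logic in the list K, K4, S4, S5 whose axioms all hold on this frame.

Transitive (axiom 4): yes — every two-step R-path is closed by a direct edge.
Reflexive (axiom T): yes — every world is R-related to itself.
Euclidean (axiom 5): yes — any two successors of a common world are R-related.
So F validates K, K4, S4, S5. The strongest is S5.

S5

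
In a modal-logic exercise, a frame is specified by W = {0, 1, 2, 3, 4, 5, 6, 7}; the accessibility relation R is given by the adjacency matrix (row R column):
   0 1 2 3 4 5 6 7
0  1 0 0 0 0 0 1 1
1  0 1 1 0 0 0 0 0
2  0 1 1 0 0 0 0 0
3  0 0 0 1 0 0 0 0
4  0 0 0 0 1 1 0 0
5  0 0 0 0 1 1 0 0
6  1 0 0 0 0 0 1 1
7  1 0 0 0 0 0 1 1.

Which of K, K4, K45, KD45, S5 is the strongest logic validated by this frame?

S5

Transitive (axiom 4): yes — every two-step R-path is closed by a direct edge.
Euclidean (axiom 5): yes — any two successors of a common world are R-related.
Serial (axiom D): yes — every world has a successor (e.g. 0 R 0).
Reflexive (axiom T): yes — every world is R-related to itself.
So F validates K, K4, K45, KD45, S5. The strongest is S5.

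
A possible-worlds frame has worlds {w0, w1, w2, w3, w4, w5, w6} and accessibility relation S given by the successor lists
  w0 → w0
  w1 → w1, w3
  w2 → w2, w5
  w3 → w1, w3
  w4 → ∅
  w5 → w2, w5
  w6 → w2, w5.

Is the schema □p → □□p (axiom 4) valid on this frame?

By correspondence theory, 4 is valid on a frame iff S is transitive.
Transitive: yes — every two-step S-path is closed by a direct edge.

Yes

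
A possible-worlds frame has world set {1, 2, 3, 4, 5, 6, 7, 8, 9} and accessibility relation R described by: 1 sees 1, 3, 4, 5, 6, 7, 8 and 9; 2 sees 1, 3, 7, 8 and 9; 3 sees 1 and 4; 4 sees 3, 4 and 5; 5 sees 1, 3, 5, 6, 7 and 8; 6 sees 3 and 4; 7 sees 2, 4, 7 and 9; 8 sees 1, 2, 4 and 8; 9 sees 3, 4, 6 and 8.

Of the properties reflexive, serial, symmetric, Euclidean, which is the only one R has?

Reflexive: no — 2 is not related to itself.
Serial: yes — every world has a successor (e.g. 1 R 1).
Symmetric: no — 1 R 4 but not 4 R 1.
Euclidean: no — 1 R 3 and 1 R 5, but not 3 R 5.
Only serial holds.

serial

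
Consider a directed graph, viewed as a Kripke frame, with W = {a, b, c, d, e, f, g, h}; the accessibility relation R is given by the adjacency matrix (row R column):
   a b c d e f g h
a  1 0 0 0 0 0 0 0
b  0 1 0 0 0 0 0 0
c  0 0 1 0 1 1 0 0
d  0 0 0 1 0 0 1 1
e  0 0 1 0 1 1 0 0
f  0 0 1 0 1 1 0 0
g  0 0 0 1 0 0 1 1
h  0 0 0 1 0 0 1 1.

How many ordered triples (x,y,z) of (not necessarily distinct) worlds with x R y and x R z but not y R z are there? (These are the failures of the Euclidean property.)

R is Euclidean; there are no such tuples.

0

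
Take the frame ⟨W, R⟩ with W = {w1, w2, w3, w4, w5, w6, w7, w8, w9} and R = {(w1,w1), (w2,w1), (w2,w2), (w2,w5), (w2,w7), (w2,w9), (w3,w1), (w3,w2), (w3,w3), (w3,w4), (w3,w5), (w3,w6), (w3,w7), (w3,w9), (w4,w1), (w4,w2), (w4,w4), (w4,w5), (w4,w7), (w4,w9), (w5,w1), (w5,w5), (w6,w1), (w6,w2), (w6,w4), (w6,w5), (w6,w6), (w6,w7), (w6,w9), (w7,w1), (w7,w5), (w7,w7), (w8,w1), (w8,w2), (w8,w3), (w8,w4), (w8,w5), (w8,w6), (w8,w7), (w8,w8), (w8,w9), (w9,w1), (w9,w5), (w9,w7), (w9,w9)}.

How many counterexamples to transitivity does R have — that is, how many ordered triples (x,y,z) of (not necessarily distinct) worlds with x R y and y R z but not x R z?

R is transitive; there are no such tuples.

0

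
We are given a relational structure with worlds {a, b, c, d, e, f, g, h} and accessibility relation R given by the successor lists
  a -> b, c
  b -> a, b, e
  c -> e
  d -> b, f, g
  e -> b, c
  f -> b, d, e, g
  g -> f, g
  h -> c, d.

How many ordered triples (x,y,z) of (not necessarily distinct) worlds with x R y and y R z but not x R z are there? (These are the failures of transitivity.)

Enumerating: (a,b,a), (a,b,e), (a,c,e), (b,a,c), (b,e,c), (c,e,b), (c,e,c), (d,b,a), (d,b,e), (d,f,d), (d,f,e), (e,b,a), … and 13 more.
Total: 25.

25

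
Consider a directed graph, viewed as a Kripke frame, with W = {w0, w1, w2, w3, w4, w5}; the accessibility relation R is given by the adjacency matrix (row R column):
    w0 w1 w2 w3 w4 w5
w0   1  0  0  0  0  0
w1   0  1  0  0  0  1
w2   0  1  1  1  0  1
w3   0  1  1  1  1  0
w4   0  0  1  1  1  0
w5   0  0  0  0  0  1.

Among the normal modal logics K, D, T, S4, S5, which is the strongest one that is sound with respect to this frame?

T

Serial (axiom D): yes — every world has a successor (e.g. w0 R w0).
Reflexive (axiom T): yes — every world is R-related to itself.
Transitive (axiom 4): no — w2 R w3 and w3 R w4, but not w2 R w4.
Euclidean (axiom 5): no — w2 R w1 and w2 R w3, but not w1 R w3.
So F validates K, D, T; S4 would additionally require R to be transitive. The strongest is T.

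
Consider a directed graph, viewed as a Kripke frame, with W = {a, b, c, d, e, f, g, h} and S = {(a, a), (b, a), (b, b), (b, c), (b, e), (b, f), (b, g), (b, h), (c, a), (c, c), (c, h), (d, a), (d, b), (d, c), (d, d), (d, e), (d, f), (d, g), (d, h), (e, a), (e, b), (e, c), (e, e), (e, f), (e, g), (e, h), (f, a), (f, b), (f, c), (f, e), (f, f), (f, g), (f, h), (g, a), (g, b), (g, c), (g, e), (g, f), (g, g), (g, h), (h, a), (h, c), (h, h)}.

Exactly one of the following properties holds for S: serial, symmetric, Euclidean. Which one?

Serial: yes — every world has a successor (e.g. a S a).
Symmetric: no — b S a but not a S b.
Euclidean: no — b S a and b S c, but not a S c.
Only serial holds.

serial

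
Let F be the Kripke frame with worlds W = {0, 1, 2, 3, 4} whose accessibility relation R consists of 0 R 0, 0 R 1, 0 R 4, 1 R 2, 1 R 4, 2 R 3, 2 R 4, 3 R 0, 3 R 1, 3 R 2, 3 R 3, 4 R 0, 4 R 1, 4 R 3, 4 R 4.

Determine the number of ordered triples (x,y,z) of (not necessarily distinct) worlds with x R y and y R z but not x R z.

Enumerating: (0,1,2), (0,4,3), (1,2,3), (1,4,0), (1,4,1), (1,4,3), (2,3,0), (2,3,1), (2,3,2), (2,4,0), (2,4,1), (3,0,4), (3,1,4), (3,2,4), (4,1,2), (4,3,2).

16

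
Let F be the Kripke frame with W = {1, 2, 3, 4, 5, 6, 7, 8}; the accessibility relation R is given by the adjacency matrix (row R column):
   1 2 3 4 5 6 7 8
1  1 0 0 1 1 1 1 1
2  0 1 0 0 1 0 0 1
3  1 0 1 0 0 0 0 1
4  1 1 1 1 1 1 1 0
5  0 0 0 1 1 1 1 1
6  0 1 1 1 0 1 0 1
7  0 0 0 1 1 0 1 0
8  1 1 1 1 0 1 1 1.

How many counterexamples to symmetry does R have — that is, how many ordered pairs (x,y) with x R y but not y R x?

13

Enumerating: (1,5), (1,6), (1,7), (2,5), (3,1), (4,2), (4,3), (5,6), (5,8), (6,2), (6,3), (8,4), (8,7).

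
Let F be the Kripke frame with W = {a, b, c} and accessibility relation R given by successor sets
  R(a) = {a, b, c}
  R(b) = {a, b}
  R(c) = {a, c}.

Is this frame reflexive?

Yes

Reflexive: yes — every world is R-related to itself.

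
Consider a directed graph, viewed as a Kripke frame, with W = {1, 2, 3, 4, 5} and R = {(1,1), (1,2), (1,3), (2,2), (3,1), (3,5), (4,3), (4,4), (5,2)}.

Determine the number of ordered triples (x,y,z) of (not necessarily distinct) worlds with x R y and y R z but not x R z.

6

Enumerating: (1,3,5), (3,1,2), (3,1,3), (3,5,2), (4,3,1), (4,3,5).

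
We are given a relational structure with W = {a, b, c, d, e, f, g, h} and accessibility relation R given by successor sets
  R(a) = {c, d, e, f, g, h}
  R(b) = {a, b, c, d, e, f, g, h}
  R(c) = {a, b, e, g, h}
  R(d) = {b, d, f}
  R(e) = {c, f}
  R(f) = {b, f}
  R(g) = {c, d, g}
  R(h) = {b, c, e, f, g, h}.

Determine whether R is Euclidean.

No

Euclidean: no — a R c and a R d, but not c R d.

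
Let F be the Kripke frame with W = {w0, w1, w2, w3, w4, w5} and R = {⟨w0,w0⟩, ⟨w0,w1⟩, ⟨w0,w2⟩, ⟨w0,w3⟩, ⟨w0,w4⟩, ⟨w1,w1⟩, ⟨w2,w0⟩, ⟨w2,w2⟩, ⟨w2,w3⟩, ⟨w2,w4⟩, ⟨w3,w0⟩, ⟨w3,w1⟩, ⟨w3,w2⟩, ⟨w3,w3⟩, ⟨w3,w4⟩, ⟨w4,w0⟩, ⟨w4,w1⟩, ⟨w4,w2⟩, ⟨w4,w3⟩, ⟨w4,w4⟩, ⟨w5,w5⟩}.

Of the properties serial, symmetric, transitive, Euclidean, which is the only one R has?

serial

Serial: yes — every world has a successor (e.g. w0 R w0).
Symmetric: no — w0 R w1 but not w1 R w0.
Transitive: no — w2 R w0 and w0 R w1, but not w2 R w1.
Euclidean: no — w0 R w1 and w0 R w2, but not w1 R w2.
Only serial holds.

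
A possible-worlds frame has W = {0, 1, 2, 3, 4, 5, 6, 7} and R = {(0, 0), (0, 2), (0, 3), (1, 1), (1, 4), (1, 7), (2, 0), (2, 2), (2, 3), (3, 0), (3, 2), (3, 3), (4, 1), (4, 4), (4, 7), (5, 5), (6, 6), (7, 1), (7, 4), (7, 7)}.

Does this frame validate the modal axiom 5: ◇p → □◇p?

The schema 5 characterises exactly the Euclidean frames.
Euclidean: yes — any two successors of a common world are R-related.

Yes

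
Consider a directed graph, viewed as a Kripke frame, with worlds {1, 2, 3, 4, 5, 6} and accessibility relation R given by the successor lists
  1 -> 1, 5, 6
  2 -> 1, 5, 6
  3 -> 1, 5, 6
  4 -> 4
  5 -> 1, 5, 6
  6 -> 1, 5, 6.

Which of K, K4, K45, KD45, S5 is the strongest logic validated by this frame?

KD45

Transitive (axiom 4): yes — every two-step R-path is closed by a direct edge.
Euclidean (axiom 5): yes — any two successors of a common world are R-related.
Serial (axiom D): yes — every world has a successor (e.g. 1 R 1).
Reflexive (axiom T): no — 2 is not related to itself.
So F validates K, K4, K45, KD45; S5 would additionally require R to be reflexive. The strongest is KD45.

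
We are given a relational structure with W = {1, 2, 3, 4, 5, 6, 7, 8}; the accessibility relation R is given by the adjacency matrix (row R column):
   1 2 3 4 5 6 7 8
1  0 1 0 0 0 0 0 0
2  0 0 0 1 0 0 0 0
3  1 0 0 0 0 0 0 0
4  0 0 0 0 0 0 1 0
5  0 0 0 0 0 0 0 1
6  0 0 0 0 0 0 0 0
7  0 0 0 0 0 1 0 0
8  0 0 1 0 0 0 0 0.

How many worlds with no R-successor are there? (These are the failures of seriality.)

1

Enumerating: 6.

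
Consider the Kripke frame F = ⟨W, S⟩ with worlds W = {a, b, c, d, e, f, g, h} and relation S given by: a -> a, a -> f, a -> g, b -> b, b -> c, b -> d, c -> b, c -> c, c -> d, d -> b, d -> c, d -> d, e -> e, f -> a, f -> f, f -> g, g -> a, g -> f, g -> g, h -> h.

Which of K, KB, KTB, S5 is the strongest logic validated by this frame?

S5

Symmetric (axiom B): yes — every pair in S has its reverse in S.
Reflexive (axiom T): yes — every world is S-related to itself.
Euclidean (axiom 5): yes — any two successors of a common world are S-related.
So F validates K, KB, KTB, S5. The strongest is S5.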